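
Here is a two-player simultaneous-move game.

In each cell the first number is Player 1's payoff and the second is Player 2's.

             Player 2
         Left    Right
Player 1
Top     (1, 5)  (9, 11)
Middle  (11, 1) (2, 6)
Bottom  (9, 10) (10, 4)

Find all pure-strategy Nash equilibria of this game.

none

Player 1 against Left: payoffs 1, 11, 9 → best response Middle.
Player 1 against Right: payoffs 9, 2, 10 → best response Bottom.
Player 2 against Top: payoffs 5, 11 → best response Right.
Player 2 against Middle: payoffs 1, 6 → best response Right.
Player 2 against Bottom: payoffs 10, 4 → best response Left.
No profile is a mutual best response for all players.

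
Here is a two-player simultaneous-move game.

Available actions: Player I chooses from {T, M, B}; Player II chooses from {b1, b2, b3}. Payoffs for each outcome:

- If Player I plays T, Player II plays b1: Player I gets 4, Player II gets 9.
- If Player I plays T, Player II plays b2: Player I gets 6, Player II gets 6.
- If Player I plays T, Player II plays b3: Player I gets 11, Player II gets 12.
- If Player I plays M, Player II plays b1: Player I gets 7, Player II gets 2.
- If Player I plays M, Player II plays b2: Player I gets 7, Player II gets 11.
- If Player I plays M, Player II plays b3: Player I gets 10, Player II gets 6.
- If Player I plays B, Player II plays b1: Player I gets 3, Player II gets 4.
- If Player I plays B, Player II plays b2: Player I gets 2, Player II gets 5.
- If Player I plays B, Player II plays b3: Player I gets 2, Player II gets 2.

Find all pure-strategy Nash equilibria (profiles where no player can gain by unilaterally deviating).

Mark each player's best response to every combination of opponents' strategies; a profile where every player is best-responding is a pure Nash equilibrium.
Player I against b1: payoffs 4, 7, 3 → best response M.
Player I against b2: payoffs 6, 7, 2 → best response M.
Player I against b3: payoffs 11, 10, 2 → best response T.
Player II against T: payoffs 9, 6, 12 → best response b3.
Player II against M: payoffs 2, 11, 6 → best response b2.
Player II against B: payoffs 4, 5, 2 → best response b2.
Mutual best responses: (T, b3); (M, b2).

(T, b3), (M, b2)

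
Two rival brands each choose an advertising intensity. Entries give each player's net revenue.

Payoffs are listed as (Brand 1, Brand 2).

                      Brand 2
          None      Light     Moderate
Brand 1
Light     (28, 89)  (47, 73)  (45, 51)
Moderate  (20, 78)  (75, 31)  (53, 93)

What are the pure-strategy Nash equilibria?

Brand 1 against None: payoffs 28, 20 → best response Light.
Brand 1 against Light: payoffs 47, 75 → best response Moderate.
Brand 1 against Moderate: payoffs 45, 53 → best response Moderate.
Brand 2 against Light: payoffs 89, 73, 51 → best response None.
Brand 2 against Moderate: payoffs 78, 31, 93 → best response Moderate.
Mutual best responses: (Light, None); (Moderate, Moderate).

(Light, None) and (Moderate, Moderate)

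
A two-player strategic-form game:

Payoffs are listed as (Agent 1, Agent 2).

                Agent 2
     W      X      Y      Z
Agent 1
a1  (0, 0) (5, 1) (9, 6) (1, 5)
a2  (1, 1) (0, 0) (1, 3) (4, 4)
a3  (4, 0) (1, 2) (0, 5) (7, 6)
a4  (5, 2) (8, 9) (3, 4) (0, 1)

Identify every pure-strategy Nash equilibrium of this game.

(a1, W): Agent 1 can switch to a2 (0 → 1). Not NE.
(a1, X): Agent 1 can switch to a4 (5 → 8). Not NE.
(a1, Y): Agent 1 gets 9, best alternative 3; Agent 2 gets 6, best alternative 5. No profitable deviation — NE.
(a1, Z): Agent 1 can switch to a2 (1 → 4). Not NE.
(a2, W): Agent 1 can switch to a3 (1 → 4). Not NE.
(a2, X): Agent 1 can switch to a1 (0 → 5). Not NE.
(a2, Y): Agent 1 can switch to a1 (1 → 9). Not NE.
(a3, Z): Agent 1 gets 7, best alternative 4; Agent 2 gets 6, best alternative 5. No profitable deviation — NE.
(a4, X): Agent 1 gets 8, best alternative 5; Agent 2 gets 9, best alternative 4. No profitable deviation — NE.
(The remaining 7 profiles each have a profitable deviation by the same check.)

Pure-strategy Nash equilibria: (a1, Y) and (a3, Z) and (a4, X)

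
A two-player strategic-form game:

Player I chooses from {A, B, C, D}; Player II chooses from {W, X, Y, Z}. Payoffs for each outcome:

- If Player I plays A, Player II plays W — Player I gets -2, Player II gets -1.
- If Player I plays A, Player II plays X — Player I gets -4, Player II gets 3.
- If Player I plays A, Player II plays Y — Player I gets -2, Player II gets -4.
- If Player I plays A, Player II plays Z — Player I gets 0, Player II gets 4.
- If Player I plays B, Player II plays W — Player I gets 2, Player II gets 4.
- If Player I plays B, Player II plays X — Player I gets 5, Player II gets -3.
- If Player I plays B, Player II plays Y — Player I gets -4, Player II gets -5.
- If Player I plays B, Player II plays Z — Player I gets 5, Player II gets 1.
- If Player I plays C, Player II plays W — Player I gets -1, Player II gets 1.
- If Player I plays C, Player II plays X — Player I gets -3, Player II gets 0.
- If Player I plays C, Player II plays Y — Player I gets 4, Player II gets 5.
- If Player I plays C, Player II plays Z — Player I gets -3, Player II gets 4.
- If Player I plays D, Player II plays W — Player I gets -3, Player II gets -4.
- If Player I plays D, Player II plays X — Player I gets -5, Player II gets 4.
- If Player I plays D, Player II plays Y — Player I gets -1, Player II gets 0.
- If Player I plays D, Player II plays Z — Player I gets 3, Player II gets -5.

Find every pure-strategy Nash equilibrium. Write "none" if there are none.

Pure-strategy Nash equilibria: (B, W) and (C, Y)

Player I against W: payoffs -2, 2, -1, -3 → best response B.
Player I against X: payoffs -4, 5, -3, -5 → best response B.
Player I against Y: payoffs -2, -4, 4, -1 → best response C.
Player I against Z: payoffs 0, 5, -3, 3 → best response B.
Player II against A: payoffs -1, 3, -4, 4 → best response Z.
Player II against B: payoffs 4, -3, -5, 1 → best response W.
Player II against C: payoffs 1, 0, 5, 4 → best response Y.
Player II against D: payoffs -4, 4, 0, -5 → best response X.
Mutual best responses: (B, W); (C, Y).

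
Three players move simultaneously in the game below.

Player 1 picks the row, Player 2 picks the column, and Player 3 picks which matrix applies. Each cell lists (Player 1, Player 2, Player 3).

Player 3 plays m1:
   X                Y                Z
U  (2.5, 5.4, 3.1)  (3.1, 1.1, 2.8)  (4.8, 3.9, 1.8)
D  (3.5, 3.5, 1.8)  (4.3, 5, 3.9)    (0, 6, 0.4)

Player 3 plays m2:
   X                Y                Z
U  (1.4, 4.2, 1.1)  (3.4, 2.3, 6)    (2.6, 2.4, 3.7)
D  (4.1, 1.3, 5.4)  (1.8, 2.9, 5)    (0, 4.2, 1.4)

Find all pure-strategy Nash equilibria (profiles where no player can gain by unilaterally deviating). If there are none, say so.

(U, X, m1): Player 1 can switch to D (2.5 → 3.5). Not NE.
(U, X, m2): Player 1 can switch to D (1.4 → 4.1). Not NE.
(U, Y, m1): Player 1 can switch to D (3.1 → 4.3). Not NE.
(U, Y, m2): Player 2 can switch to X (2.3 → 4.2). Not NE.
(U, Z, m1): Player 2 can switch to X (3.9 → 5.4). Not NE.
(U, Z, m2): Player 2 can switch to X (2.4 → 4.2). Not NE.
(D, X, m1): Player 2 can switch to Y (3.5 → 5). Not NE.
(D, X, m2): Player 2 can switch to Y (1.3 → 2.9). Not NE.
(D, Y, m1): Player 2 can switch to Z (5 → 6). Not NE.
(D, Y, m2): Player 1 can switch to U (1.8 → 3.4). Not NE.
(The remaining 2 profiles each have a profitable deviation by the same check.)

This game has no pure Nash equilibrium.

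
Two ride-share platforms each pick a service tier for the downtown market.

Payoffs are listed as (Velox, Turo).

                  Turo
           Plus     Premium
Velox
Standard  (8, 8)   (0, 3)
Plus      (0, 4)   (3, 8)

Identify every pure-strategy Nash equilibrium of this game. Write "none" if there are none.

Pure-strategy Nash equilibria: (Standard, Plus); (Plus, Premium)

(Standard, Plus): Velox gets 8, best alternative 0; Turo gets 8, best alternative 3. No profitable deviation — NE.
(Standard, Premium): Velox can switch to Plus (0 → 3). Not NE.
(Plus, Plus): Velox can switch to Standard (0 → 8). Not NE.
(Plus, Premium): Velox gets 3, best alternative 0; Turo gets 8, best alternative 4. No profitable deviation — NE.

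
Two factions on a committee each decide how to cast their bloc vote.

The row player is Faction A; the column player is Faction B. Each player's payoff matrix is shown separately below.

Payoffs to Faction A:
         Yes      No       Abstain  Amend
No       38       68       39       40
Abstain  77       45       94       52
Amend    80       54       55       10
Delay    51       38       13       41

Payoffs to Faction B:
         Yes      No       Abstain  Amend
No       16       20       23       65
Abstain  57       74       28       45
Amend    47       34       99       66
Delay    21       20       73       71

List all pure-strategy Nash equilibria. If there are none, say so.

(No, Yes): Faction A can switch to Abstain (38 → 77). Not NE.
(No, No): Faction B can switch to Abstain (20 → 23). Not NE.
(No, Abstain): Faction A can switch to Abstain (39 → 94). Not NE.
(No, Amend): Faction A can switch to Abstain (40 → 52). Not NE.
(Abstain, Yes): Faction A can switch to Amend (77 → 80). Not NE.
(Abstain, No): Faction A can switch to No (45 → 68). Not NE.
(Abstain, Abstain): Faction B can switch to Yes (28 → 57). Not NE.
(Abstain, Amend): Faction B can switch to Yes (45 → 57). Not NE.
(The remaining 8 profiles each have a profitable deviation by the same check.)

No pure-strategy Nash equilibrium.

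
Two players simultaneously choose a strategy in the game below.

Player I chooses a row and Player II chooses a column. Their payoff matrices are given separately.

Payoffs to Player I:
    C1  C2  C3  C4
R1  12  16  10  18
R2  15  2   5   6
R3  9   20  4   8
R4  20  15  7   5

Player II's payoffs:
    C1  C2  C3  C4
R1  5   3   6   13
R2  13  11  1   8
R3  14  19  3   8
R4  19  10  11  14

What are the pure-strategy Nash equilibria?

Pure-strategy Nash equilibria: (R1, C4) and (R3, C2) and (R4, C1)

(R1, C1): Player I can switch to R2 (12 → 15). Not NE.
(R1, C2): Player I can switch to R3 (16 → 20). Not NE.
(R1, C3): Player II can switch to C4 (6 → 13). Not NE.
(R1, C4): Player I gets 18, best alternative 8; Player II gets 13, best alternative 6. No profitable deviation — NE.
(R2, C1): Player I can switch to R4 (15 → 20). Not NE.
(R2, C2): Player I can switch to R1 (2 → 16). Not NE.
(R2, C3): Player I can switch to R1 (5 → 10). Not NE.
(R2, C4): Player I can switch to R1 (6 → 18). Not NE.
(R3, C1): Player I can switch to R1 (9 → 12). Not NE.
(R3, C2): Player I gets 20, best alternative 16; Player II gets 19, best alternative 14. No profitable deviation — NE.
(R3, C3): Player I can switch to R1 (4 → 10). Not NE.
(R3, C4): Player I can switch to R1 (8 → 18). Not NE.
(R4, C1): Player I gets 20, best alternative 15; Player II gets 19, best alternative 14. No profitable deviation — NE.
(The remaining 3 profiles each have a profitable deviation by the same check.)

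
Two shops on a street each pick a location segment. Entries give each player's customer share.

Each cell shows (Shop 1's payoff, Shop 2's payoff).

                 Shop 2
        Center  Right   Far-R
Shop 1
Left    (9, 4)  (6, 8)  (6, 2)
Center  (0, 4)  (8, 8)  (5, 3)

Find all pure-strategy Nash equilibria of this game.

The unique pure-strategy Nash equilibrium is (Center, Right).

(Left, Center): Shop 2 can switch to Right (4 → 8). Not NE.
(Left, Right): Shop 1 can switch to Center (6 → 8). Not NE.
(Left, Far-R): Shop 2 can switch to Center (2 → 4). Not NE.
(Center, Center): Shop 1 can switch to Left (0 → 9). Not NE.
(Center, Right): Shop 1 gets 8, best alternative 6; Shop 2 gets 8, best alternative 4. No profitable deviation — NE.
(Center, Far-R): Shop 1 can switch to Left (5 → 6). Not NE.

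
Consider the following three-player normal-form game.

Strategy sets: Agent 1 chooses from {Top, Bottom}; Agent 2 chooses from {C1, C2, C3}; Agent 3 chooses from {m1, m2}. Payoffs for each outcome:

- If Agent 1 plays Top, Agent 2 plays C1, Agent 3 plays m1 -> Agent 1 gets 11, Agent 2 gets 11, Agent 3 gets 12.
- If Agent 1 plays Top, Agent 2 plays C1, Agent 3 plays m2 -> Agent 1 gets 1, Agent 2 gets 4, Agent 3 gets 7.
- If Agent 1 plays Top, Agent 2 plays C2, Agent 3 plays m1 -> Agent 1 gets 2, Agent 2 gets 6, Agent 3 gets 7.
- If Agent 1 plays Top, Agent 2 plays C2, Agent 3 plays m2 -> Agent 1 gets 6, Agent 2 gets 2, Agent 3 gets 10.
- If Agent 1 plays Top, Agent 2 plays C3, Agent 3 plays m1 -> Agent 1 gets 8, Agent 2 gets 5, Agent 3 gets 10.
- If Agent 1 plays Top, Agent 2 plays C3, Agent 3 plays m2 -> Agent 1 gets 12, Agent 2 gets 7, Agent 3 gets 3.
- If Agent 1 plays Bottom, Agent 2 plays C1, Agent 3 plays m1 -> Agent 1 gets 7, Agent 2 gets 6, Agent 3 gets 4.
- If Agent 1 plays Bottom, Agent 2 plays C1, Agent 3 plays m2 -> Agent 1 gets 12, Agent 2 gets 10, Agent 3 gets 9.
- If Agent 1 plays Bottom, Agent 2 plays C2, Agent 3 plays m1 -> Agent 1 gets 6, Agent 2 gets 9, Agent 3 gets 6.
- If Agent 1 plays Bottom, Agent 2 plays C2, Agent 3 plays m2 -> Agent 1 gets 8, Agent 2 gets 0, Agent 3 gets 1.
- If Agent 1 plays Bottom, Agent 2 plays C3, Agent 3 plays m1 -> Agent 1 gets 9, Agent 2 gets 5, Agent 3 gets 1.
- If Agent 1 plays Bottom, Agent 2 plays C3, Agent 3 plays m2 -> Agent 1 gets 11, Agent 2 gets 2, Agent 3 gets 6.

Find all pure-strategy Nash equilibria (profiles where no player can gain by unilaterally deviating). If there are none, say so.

Pure-strategy Nash equilibria: (Top, C1, m1) and (Bottom, C1, m2) and (Bottom, C2, m1)

(Top, C1, m1): Agent 1 gets 11, best alternative 7; Agent 2 gets 11, best alternative 6; Agent 3 gets 12, best alternative 7. No profitable deviation — NE.
(Top, C1, m2): Agent 1 can switch to Bottom (1 → 12). Not NE.
(Top, C2, m1): Agent 1 can switch to Bottom (2 → 6). Not NE.
(Top, C2, m2): Agent 1 can switch to Bottom (6 → 8). Not NE.
(Top, C3, m1): Agent 1 can switch to Bottom (8 → 9). Not NE.
(Top, C3, m2): Agent 3 can switch to m1 (3 → 10). Not NE.
(Bottom, C1, m1): Agent 1 can switch to Top (7 → 11). Not NE.
(Bottom, C1, m2): Agent 1 gets 12, best alternative 1; Agent 2 gets 10, best alternative 2; Agent 3 gets 9, best alternative 4. No profitable deviation — NE.
(Bottom, C2, m1): Agent 1 gets 6, best alternative 2; Agent 2 gets 9, best alternative 6; Agent 3 gets 6, best alternative 1. No profitable deviation — NE.
(Bottom, C2, m2): Agent 2 can switch to C1 (0 → 10). Not NE.
(Bottom, C3, m1): Agent 2 can switch to C1 (5 → 6). Not NE.
(The remaining 1 profile has a profitable deviation by the same check.)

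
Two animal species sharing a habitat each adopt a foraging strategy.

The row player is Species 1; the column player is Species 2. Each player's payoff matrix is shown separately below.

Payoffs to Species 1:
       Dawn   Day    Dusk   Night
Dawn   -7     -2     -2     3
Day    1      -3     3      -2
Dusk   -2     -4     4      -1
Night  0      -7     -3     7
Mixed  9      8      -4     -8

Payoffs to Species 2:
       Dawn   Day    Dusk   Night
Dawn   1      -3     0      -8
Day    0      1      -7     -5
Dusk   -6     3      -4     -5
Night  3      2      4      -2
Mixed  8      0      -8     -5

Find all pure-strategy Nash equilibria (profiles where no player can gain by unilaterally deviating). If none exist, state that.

Pure NE: (Mixed, Dawn)

(Dawn, Dawn): Species 1 can switch to Day (-7 → 1). Not NE.
(Dawn, Day): Species 1 can switch to Mixed (-2 → 8). Not NE.
(Dawn, Dusk): Species 1 can switch to Day (-2 → 3). Not NE.
(Dawn, Night): Species 1 can switch to Night (3 → 7). Not NE.
(Day, Dawn): Species 1 can switch to Mixed (1 → 9). Not NE.
(Day, Day): Species 1 can switch to Dawn (-3 → -2). Not NE.
(Mixed, Dawn): Species 1 gets 9, best alternative 1; Species 2 gets 8, best alternative 0. No profitable deviation — NE.
(The remaining 13 profiles each have a profitable deviation by the same check.)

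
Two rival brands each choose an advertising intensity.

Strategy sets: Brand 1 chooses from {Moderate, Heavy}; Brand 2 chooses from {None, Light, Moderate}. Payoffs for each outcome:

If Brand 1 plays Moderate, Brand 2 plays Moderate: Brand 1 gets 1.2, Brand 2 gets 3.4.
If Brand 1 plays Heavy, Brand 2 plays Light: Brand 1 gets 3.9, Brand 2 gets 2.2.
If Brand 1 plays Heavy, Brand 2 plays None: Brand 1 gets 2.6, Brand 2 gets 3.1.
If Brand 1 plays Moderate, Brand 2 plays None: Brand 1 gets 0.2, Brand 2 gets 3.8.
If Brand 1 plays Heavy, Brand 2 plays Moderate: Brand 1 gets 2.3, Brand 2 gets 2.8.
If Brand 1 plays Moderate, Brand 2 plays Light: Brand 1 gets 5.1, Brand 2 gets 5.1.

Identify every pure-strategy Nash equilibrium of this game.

(Moderate, Light); (Heavy, None)

Brand 1 against None: payoffs 0.2, 2.6 → best response Heavy.
Brand 1 against Light: payoffs 5.1, 3.9 → best response Moderate.
Brand 1 against Moderate: payoffs 1.2, 2.3 → best response Heavy.
Brand 2 against Moderate: payoffs 3.8, 5.1, 3.4 → best response Light.
Brand 2 against Heavy: payoffs 3.1, 2.2, 2.8 → best response None.
Mutual best responses: (Moderate, Light); (Heavy, None).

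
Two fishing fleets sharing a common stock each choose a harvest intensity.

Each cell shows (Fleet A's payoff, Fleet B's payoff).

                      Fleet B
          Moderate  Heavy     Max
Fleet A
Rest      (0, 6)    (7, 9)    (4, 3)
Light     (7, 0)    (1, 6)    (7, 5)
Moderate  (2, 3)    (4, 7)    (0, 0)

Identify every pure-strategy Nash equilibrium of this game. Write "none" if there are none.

The unique pure-strategy Nash equilibrium is (Rest, Heavy).

Fleet A against Moderate: payoffs 0, 7, 2 → best response Light.
Fleet A against Heavy: payoffs 7, 1, 4 → best response Rest.
Fleet A against Max: payoffs 4, 7, 0 → best response Light.
Fleet B against Rest: payoffs 6, 9, 3 → best response Heavy.
Fleet B against Light: payoffs 0, 6, 5 → best response Heavy.
Fleet B against Moderate: payoffs 3, 7, 0 → best response Heavy.
Mutual best responses: (Rest, Heavy).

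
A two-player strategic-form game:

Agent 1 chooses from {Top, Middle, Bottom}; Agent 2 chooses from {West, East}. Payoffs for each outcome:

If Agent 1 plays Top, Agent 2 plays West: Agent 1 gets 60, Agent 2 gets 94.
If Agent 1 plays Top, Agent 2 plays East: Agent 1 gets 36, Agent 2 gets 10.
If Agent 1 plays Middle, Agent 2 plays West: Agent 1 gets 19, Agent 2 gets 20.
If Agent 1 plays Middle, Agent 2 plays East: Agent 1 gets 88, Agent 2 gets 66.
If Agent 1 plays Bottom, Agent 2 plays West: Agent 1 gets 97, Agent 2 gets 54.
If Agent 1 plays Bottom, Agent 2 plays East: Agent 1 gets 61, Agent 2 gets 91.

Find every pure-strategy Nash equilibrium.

For each player, find the best response to each opponent profile; mutual best responses are the pure NE.
Agent 1 against West: payoffs 60, 19, 97 → best response Bottom.
Agent 1 against East: payoffs 36, 88, 61 → best response Middle.
Agent 2 against Top: payoffs 94, 10 → best response West.
Agent 2 against Middle: payoffs 20, 66 → best response East.
Agent 2 against Bottom: payoffs 54, 91 → best response East.
Mutual best responses: (Middle, East).

(Middle, East)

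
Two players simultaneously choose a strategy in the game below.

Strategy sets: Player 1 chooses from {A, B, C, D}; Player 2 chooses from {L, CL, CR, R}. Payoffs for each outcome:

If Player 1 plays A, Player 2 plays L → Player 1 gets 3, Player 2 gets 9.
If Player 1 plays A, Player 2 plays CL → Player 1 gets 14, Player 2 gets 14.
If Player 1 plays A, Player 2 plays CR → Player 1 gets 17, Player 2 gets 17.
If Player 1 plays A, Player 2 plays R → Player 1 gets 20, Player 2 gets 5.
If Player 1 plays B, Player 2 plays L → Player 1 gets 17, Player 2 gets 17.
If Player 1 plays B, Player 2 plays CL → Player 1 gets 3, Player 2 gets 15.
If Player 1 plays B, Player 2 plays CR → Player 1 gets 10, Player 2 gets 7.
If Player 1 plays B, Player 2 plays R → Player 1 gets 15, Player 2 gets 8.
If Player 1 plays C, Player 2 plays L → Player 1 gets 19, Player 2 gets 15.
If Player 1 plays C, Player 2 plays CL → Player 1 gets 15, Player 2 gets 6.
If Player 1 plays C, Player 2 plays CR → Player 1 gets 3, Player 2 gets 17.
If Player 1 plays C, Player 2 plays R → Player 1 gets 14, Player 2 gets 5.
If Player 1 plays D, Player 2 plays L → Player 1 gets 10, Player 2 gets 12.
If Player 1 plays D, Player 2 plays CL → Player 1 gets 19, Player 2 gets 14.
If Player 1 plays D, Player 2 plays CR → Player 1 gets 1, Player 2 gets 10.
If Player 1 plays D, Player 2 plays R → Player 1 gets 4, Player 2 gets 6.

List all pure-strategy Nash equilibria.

The pure Nash equilibria are (A, CR), (D, CL).

(A, L): Player 1 can switch to B (3 → 17). Not NE.
(A, CL): Player 1 can switch to C (14 → 15). Not NE.
(A, CR): Player 1 gets 17, best alternative 10; Player 2 gets 17, best alternative 14. No profitable deviation — NE.
(A, R): Player 2 can switch to L (5 → 9). Not NE.
(B, L): Player 1 can switch to C (17 → 19). Not NE.
(B, CL): Player 1 can switch to A (3 → 14). Not NE.
(B, CR): Player 1 can switch to A (10 → 17). Not NE.
(B, R): Player 1 can switch to A (15 → 20). Not NE.
(C, L): Player 2 can switch to CR (15 → 17). Not NE.
(C, CL): Player 1 can switch to D (15 → 19). Not NE.
(C, CR): Player 1 can switch to A (3 → 17). Not NE.
(C, R): Player 1 can switch to A (14 → 20). Not NE.
(D, L): Player 1 can switch to B (10 → 17). Not NE.
(D, CL): Player 1 gets 19, best alternative 15; Player 2 gets 14, best alternative 12. No profitable deviation — NE.
(The remaining 2 profiles each have a profitable deviation by the same check.)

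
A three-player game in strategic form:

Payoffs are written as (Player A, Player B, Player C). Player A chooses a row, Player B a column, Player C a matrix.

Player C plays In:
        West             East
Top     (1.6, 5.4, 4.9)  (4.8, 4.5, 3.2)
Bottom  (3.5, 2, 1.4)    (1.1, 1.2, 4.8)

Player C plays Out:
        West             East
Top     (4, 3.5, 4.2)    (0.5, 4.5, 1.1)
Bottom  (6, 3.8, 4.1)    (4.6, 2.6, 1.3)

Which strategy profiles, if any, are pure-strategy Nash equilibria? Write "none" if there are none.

Player A against (West, In): payoffs 1.6, 3.5 → best response Bottom.
Player A against (West, Out): payoffs 4, 6 → best response Bottom.
Player A against (East, In): payoffs 4.8, 1.1 → best response Top.
Player A against (East, Out): payoffs 0.5, 4.6 → best response Bottom.
Player B against (Top, In): payoffs 5.4, 4.5 → best response West.
Player B against (Top, Out): payoffs 3.5, 4.5 → best response East.
Player B against (Bottom, In): payoffs 2, 1.2 → best response West.
Player B against (Bottom, Out): payoffs 3.8, 2.6 → best response West.
Player C against (Top, West): payoffs 4.9, 4.2 → best response In.
Player C against (Top, East): payoffs 3.2, 1.1 → best response In.
Player C against (Bottom, West): payoffs 1.4, 4.1 → best response Out.
Player C against (Bottom, East): payoffs 4.8, 1.3 → best response In.
Mutual best responses: (Bottom, West, Out).

Pure NE: (Bottom, West, Out)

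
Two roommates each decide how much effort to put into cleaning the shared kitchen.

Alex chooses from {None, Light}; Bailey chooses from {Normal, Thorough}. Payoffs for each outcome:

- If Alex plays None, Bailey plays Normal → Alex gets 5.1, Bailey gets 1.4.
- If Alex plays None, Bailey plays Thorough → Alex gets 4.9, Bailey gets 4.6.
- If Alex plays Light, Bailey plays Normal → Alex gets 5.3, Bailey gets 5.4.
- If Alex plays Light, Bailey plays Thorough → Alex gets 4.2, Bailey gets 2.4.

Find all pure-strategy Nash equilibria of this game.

The pure Nash equilibria are (None, Thorough); (Light, Normal).

(None, Normal): Alex can switch to Light (5.1 → 5.3). Not NE.
(None, Thorough): Alex gets 4.9, best alternative 4.2; Bailey gets 4.6, best alternative 1.4. No profitable deviation — NE.
(Light, Normal): Alex gets 5.3, best alternative 5.1; Bailey gets 5.4, best alternative 2.4. No profitable deviation — NE.
(Light, Thorough): Alex can switch to None (4.2 → 4.9). Not NE.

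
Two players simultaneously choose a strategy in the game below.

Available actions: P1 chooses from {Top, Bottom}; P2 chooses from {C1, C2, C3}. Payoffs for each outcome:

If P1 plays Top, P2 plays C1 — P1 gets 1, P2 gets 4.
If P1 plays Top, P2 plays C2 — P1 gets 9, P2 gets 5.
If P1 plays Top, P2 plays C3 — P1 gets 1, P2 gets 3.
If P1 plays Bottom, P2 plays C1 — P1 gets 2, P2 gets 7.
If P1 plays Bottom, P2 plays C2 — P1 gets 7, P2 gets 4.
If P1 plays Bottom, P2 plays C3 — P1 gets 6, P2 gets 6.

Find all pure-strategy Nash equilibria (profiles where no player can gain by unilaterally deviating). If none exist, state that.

The pure Nash equilibria are (Top, C2); (Bottom, C1).

(Top, C1): P1 can switch to Bottom (1 → 2). Not NE.
(Top, C2): P1 gets 9, best alternative 7; P2 gets 5, best alternative 4. No profitable deviation — NE.
(Top, C3): P1 can switch to Bottom (1 → 6). Not NE.
(Bottom, C1): P1 gets 2, best alternative 1; P2 gets 7, best alternative 6. No profitable deviation — NE.
(Bottom, C2): P1 can switch to Top (7 → 9). Not NE.
(Bottom, C3): P2 can switch to C1 (6 → 7). Not NE.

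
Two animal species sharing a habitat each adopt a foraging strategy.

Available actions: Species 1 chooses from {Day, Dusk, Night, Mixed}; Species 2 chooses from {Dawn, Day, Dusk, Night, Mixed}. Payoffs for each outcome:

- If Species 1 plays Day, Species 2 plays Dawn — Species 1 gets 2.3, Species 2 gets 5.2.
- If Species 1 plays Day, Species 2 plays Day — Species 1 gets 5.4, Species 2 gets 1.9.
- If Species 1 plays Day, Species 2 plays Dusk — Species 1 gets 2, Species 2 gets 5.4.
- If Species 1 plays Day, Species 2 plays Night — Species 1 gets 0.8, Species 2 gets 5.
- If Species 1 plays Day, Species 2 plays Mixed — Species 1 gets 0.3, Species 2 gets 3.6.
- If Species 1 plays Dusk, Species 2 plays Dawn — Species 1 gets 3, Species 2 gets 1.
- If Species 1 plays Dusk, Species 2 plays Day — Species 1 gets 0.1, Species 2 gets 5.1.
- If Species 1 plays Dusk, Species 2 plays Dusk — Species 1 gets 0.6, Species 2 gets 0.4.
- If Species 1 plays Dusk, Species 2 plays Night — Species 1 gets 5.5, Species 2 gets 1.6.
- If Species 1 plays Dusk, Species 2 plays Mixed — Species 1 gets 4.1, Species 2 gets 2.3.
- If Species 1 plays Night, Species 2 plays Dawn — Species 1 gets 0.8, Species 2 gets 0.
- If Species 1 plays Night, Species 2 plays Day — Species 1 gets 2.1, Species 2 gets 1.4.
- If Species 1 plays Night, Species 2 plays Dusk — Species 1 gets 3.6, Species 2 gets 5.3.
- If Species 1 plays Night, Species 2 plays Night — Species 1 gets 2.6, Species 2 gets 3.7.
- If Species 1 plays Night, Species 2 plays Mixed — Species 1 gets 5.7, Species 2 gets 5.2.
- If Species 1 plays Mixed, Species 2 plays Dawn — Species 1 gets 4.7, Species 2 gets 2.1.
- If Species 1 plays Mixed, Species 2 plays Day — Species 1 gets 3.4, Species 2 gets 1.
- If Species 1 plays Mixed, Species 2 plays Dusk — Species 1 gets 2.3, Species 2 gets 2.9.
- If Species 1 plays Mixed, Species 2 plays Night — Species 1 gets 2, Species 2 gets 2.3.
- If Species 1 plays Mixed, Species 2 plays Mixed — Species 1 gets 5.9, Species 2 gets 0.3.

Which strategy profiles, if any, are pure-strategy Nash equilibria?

(Night, Dusk)

For each strategy profile, look for a profitable unilateral deviation.
(Day, Dawn): Species 1 can switch to Dusk (2.3 → 3). Not NE.
(Day, Day): Species 2 can switch to Dawn (1.9 → 5.2). Not NE.
(Day, Dusk): Species 1 can switch to Night (2 → 3.6). Not NE.
(Day, Night): Species 1 can switch to Dusk (0.8 → 5.5). Not NE.
(Day, Mixed): Species 1 can switch to Dusk (0.3 → 4.1). Not NE.
(Dusk, Dawn): Species 1 can switch to Mixed (3 → 4.7). Not NE.
(Dusk, Day): Species 1 can switch to Day (0.1 → 5.4). Not NE.
(Dusk, Dusk): Species 1 can switch to Day (0.6 → 2). Not NE.
(Dusk, Night): Species 2 can switch to Day (1.6 → 5.1). Not NE.
(Dusk, Mixed): Species 1 can switch to Night (4.1 → 5.7). Not NE.
(Night, Dawn): Species 1 can switch to Day (0.8 → 2.3). Not NE.
(Night, Day): Species 1 can switch to Day (2.1 → 5.4). Not NE.
(Night, Dusk): Species 1 gets 3.6, best alternative 2.3; Species 2 gets 5.3, best alternative 5.2. No profitable deviation — NE.
(The remaining 7 profiles each have a profitable deviation by the same check.)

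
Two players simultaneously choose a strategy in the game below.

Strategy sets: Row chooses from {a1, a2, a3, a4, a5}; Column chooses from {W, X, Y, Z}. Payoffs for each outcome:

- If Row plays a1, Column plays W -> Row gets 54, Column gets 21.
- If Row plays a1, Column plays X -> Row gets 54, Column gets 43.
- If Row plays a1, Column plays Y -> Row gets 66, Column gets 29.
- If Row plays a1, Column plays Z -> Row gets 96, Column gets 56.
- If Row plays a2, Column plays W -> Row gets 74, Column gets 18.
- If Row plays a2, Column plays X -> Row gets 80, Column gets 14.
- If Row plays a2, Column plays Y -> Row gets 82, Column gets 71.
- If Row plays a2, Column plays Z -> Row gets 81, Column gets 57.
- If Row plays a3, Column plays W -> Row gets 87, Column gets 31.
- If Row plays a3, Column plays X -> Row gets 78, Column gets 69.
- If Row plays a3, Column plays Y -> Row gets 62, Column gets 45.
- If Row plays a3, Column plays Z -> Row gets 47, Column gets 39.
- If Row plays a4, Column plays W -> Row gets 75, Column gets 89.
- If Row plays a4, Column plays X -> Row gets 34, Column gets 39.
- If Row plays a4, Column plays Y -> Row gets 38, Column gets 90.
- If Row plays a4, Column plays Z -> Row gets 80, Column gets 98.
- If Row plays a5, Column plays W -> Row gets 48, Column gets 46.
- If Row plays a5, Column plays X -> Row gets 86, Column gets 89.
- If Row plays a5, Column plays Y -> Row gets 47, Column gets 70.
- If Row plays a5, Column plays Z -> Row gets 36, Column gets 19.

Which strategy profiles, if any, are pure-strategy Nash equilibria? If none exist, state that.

(a1, W): Row can switch to a2 (54 → 74). Not NE.
(a1, X): Row can switch to a2 (54 → 80). Not NE.
(a1, Y): Row can switch to a2 (66 → 82). Not NE.
(a1, Z): Row gets 96, best alternative 81; Column gets 56, best alternative 43. No profitable deviation — NE.
(a2, W): Row can switch to a3 (74 → 87). Not NE.
(a2, X): Row can switch to a5 (80 → 86). Not NE.
(a2, Y): Row gets 82, best alternative 66; Column gets 71, best alternative 57. No profitable deviation — NE.
(a2, Z): Row can switch to a1 (81 → 96). Not NE.
(a3, W): Column can switch to X (31 → 69). Not NE.
(a3, X): Row can switch to a2 (78 → 80). Not NE.
(a3, Y): Row can switch to a1 (62 → 66). Not NE.
(a3, Z): Row can switch to a1 (47 → 96). Not NE.
(a4, W): Row can switch to a3 (75 → 87). Not NE.
(a4, X): Row can switch to a1 (34 → 54). Not NE.
(a5, X): Row gets 86, best alternative 80; Column gets 89, best alternative 70. No profitable deviation — NE.
(The remaining 5 profiles each have a profitable deviation by the same check.)

(a1, Z), (a2, Y), (a5, X)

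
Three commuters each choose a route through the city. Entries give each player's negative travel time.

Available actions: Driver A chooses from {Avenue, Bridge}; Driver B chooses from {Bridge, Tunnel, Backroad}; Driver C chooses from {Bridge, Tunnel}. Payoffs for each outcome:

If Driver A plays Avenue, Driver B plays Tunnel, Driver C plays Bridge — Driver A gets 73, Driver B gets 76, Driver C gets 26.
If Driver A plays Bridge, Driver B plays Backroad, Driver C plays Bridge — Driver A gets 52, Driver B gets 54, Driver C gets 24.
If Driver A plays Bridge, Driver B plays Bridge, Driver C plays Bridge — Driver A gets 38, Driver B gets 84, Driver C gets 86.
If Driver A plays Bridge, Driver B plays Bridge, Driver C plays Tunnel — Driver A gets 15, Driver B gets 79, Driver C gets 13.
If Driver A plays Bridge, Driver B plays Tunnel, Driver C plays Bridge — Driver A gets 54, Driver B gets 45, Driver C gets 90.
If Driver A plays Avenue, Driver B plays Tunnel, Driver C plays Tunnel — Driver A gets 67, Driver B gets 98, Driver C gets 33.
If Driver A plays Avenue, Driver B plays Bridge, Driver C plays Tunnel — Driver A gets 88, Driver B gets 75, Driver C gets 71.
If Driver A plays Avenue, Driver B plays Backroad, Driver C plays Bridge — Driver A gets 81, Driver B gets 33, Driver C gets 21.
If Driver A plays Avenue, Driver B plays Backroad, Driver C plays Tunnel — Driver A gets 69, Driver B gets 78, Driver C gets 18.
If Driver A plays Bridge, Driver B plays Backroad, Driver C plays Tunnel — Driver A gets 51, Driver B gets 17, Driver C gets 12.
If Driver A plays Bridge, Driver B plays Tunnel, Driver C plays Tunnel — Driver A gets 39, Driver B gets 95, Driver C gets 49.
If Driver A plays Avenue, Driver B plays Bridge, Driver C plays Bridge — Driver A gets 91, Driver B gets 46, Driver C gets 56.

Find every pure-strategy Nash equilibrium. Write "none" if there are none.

Pure NE: (Avenue, Tunnel, Tunnel)

(Avenue, Bridge, Bridge): Driver B can switch to Tunnel (46 → 76). Not NE.
(Avenue, Bridge, Tunnel): Driver B can switch to Tunnel (75 → 98). Not NE.
(Avenue, Tunnel, Bridge): Driver C can switch to Tunnel (26 → 33). Not NE.
(Avenue, Tunnel, Tunnel): Driver A gets 67, best alternative 39; Driver B gets 98, best alternative 78; Driver C gets 33, best alternative 26. No profitable deviation — NE.
(Avenue, Backroad, Bridge): Driver B can switch to Bridge (33 → 46). Not NE.
(Avenue, Backroad, Tunnel): Driver B can switch to Tunnel (78 → 98). Not NE.
(Bridge, Bridge, Bridge): Driver A can switch to Avenue (38 → 91). Not NE.
(The remaining 5 profiles each have a profitable deviation by the same check.)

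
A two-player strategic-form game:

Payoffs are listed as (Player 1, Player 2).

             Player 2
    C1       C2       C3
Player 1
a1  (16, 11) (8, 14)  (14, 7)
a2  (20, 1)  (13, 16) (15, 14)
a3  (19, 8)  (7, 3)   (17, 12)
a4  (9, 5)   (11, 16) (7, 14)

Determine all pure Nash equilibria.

Mark each player's best response to every combination of opponents' strategies; a profile where every player is best-responding is a pure Nash equilibrium.
Player 1 against C1: payoffs 16, 20, 19, 9 → best response a2.
Player 1 against C2: payoffs 8, 13, 7, 11 → best response a2.
Player 1 against C3: payoffs 14, 15, 17, 7 → best response a3.
Player 2 against a1: payoffs 11, 14, 7 → best response C2.
Player 2 against a2: payoffs 1, 16, 14 → best response C2.
Player 2 against a3: payoffs 8, 3, 12 → best response C3.
Player 2 against a4: payoffs 5, 16, 14 → best response C2.
Mutual best responses: (a2, C2); (a3, C3).

(a2, C2); (a3, C3)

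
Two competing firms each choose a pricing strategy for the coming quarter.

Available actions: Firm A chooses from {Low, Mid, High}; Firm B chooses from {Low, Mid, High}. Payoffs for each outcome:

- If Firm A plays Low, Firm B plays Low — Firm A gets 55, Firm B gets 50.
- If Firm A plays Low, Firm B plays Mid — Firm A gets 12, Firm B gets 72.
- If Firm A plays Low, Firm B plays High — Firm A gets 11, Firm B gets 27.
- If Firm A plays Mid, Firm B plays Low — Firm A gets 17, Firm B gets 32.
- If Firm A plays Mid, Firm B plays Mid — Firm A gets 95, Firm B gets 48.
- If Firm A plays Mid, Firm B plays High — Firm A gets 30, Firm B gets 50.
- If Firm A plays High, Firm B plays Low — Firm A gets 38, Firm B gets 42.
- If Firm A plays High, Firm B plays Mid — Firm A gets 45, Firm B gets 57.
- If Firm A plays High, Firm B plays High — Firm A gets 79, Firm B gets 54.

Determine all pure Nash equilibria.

This game has no pure Nash equilibrium.

(Low, Low): Firm B can switch to Mid (50 → 72). Not NE.
(Low, Mid): Firm A can switch to Mid (12 → 95). Not NE.
(Low, High): Firm A can switch to Mid (11 → 30). Not NE.
(Mid, Low): Firm A can switch to Low (17 → 55). Not NE.
(Mid, Mid): Firm B can switch to High (48 → 50). Not NE.
(Mid, High): Firm A can switch to High (30 → 79). Not NE.
(High, Low): Firm A can switch to Low (38 → 55). Not NE.
(High, Mid): Firm A can switch to Mid (45 → 95). Not NE.
(High, High): Firm B can switch to Mid (54 → 57). Not NE.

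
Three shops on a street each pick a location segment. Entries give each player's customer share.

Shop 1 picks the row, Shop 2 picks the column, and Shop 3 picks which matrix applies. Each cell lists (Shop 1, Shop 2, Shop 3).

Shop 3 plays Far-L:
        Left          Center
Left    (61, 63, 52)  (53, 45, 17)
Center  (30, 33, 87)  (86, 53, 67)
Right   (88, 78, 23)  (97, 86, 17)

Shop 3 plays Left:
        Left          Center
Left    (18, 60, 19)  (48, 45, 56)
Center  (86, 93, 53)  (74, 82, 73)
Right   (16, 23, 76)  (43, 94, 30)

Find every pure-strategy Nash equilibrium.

none

Shop 1 against (Left, Far-L): payoffs 61, 30, 88 → best response Right.
Shop 1 against (Left, Left): payoffs 18, 86, 16 → best response Center.
Shop 1 against (Center, Far-L): payoffs 53, 86, 97 → best response Right.
Shop 1 against (Center, Left): payoffs 48, 74, 43 → best response Center.
Shop 2 against (Left, Far-L): payoffs 63, 45 → best response Left.
Shop 2 against (Left, Left): payoffs 60, 45 → best response Left.
Shop 2 against (Center, Far-L): payoffs 33, 53 → best response Center.
Shop 2 against (Center, Left): payoffs 93, 82 → best response Left.
Shop 2 against (Right, Far-L): payoffs 78, 86 → best response Center.
Shop 2 against (Right, Left): payoffs 23, 94 → best response Center.
Shop 3 against (Left, Left): payoffs 52, 19 → best response Far-L.
Shop 3 against (Left, Center): payoffs 17, 56 → best response Left.
Shop 3 against (Center, Left): payoffs 87, 53 → best response Far-L.
Shop 3 against (Center, Center): payoffs 67, 73 → best response Left.
Shop 3 against (Right, Left): payoffs 23, 76 → best response Left.
Shop 3 against (Right, Center): payoffs 17, 30 → best response Left.
No profile is a mutual best response for all players.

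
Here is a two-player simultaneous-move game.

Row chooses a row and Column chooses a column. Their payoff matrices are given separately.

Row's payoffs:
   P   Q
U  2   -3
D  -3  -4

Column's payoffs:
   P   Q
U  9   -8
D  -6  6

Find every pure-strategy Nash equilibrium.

(U, P)

For each player, find the best response to each opponent profile; mutual best responses are the pure NE.
Row against P: payoffs 2, -3 → best response U.
Row against Q: payoffs -3, -4 → best response U.
Column against U: payoffs 9, -8 → best response P.
Column against D: payoffs -6, 6 → best response Q.
Mutual best responses: (U, P).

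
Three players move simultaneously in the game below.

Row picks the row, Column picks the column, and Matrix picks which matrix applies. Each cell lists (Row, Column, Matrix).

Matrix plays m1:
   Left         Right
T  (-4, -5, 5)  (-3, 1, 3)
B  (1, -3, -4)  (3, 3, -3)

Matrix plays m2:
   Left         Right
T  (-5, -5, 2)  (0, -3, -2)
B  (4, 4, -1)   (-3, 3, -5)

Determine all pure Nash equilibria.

The pure Nash equilibria are (B, Left, m2), (B, Right, m1).

For each player, find the best response to each opponent profile; mutual best responses are the pure NE.
Row against (Left, m1): payoffs -4, 1 → best response B.
Row against (Left, m2): payoffs -5, 4 → best response B.
Row against (Right, m1): payoffs -3, 3 → best response B.
Row against (Right, m2): payoffs 0, -3 → best response T.
Column against (T, m1): payoffs -5, 1 → best response Right.
Column against (T, m2): payoffs -5, -3 → best response Right.
Column against (B, m1): payoffs -3, 3 → best response Right.
Column against (B, m2): payoffs 4, 3 → best response Left.
Matrix against (T, Left): payoffs 5, 2 → best response m1.
Matrix against (T, Right): payoffs 3, -2 → best response m1.
Matrix against (B, Left): payoffs -4, -1 → best response m2.
Matrix against (B, Right): payoffs -3, -5 → best response m1.
Mutual best responses: (B, Left, m2); (B, Right, m1).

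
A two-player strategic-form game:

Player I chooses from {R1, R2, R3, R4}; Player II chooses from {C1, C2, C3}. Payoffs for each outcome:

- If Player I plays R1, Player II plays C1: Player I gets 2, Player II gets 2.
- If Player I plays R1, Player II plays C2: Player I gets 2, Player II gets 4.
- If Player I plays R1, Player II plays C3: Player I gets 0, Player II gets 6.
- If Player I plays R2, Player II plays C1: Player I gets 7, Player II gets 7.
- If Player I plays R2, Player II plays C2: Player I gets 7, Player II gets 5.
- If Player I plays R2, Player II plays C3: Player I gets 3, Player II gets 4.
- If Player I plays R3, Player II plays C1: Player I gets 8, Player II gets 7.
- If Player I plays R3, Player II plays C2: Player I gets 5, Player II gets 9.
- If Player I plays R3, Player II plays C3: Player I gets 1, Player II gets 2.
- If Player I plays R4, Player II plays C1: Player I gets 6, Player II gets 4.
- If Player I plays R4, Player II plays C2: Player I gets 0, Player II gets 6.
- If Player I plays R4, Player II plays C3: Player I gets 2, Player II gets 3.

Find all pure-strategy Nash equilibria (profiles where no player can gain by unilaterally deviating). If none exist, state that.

Mark each player's best response to every combination of opponents' strategies; a profile where every player is best-responding is a pure Nash equilibrium.
Player I against C1: payoffs 2, 7, 8, 6 → best response R3.
Player I against C2: payoffs 2, 7, 5, 0 → best response R2.
Player I against C3: payoffs 0, 3, 1, 2 → best response R2.
Player II against R1: payoffs 2, 4, 6 → best response C3.
Player II against R2: payoffs 7, 5, 4 → best response C1.
Player II against R3: payoffs 7, 9, 2 → best response C2.
Player II against R4: payoffs 4, 6, 3 → best response C2.
No profile is a mutual best response for all players.

This game has no pure Nash equilibrium.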